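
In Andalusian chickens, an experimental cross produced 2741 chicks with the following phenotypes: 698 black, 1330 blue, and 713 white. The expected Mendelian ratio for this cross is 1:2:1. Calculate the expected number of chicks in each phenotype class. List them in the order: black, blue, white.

685.25, 1370.5, 685.25

Expected counts for N = 2741 under a 1:2:1 ratio (total parts = 4):
  black: 2741 × 1/4 = 685.25
  blue: 2741 × 2/4 = 1370.5
  white: 2741 × 1/4 = 685.25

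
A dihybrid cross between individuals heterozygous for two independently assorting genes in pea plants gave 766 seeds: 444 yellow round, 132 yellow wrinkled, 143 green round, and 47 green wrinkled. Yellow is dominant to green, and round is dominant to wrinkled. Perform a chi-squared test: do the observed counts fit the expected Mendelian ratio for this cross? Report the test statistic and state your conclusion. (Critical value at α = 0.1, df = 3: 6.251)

A dihybrid F₂ with independent assortment and complete dominance at both loci gives a 9:3:3:1 phenotypic ratio.
Total ratio parts = 16. Expected numbers out of 766:
  yellow round: 766 × 9/16 = 430.875
  yellow wrinkled: 766 × 3/16 = 143.625
  green round: 766 × 3/16 = 143.625
  green wrinkled: 766 × 1/16 = 47.875
χ² = Σ (O − E)² / E
  yellow round: (444 − 430.875)² / 430.875 = 0.3998
  yellow wrinkled: (132 − 143.625)² / 143.625 = 0.9409
  green round: (143 − 143.625)² / 143.625 = 0.0027
  green wrinkled: (47 − 47.875)² / 47.875 = 0.0160
χ² = 0.3998 + 0.9409 + 0.0027 + 0.0160 = 1.3594 ≈ 1.359
Degrees of freedom = 4 − 1 = 3; critical value at α = 0.1 is 6.251.
Since 1.359 < 6.251, we fail to reject the null hypothesis — the data are consistent with the 9:3:3:1 ratio.

1.359; consistent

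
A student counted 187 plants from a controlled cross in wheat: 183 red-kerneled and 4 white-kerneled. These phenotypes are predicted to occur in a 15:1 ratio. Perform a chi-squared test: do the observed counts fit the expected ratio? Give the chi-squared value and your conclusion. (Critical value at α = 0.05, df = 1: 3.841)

The 15:1 ratio has 16 parts, so with N = 187 the expected counts are:
  red-kerneled: 187 × 15/16 = 175.3125
  white-kerneled: 187 × 1/16 = 11.6875
χ² = Σ (O − E)² / E
  red-kerneled: (183 − 175.3125)² / 175.3125 = 0.3371
  white-kerneled: (4 − 11.6875)² / 11.6875 = 5.0565
χ² = 0.3371 + 5.0565 = 5.3936 ≈ 5.394
Degrees of freedom = 2 − 1 = 1; critical value at α = 0.05 is 3.841.
Since 5.394 > 3.841, we reject the null hypothesis — the data do not fit the 15:1 ratio.

5.394; not consistent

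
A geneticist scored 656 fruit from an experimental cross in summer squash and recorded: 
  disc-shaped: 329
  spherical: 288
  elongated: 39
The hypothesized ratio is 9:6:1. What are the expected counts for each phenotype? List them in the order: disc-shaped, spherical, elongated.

Total ratio parts = 16. Expected numbers out of 656:
  disc-shaped: 656 × 9/16 = 369
  spherical: 656 × 6/16 = 246
  elongated: 656 × 1/16 = 41

369, 246, 41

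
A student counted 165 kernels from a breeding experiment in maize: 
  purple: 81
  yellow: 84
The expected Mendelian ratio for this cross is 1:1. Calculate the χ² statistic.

Expected counts for N = 165 under a 1:1 ratio (total parts = 2):
  purple: 165 × 1/2 = 82.5
  yellow: 165 × 1/2 = 82.5
χ² = Σ (O − E)² / E
  purple: (81 − 82.5)² / 82.5 = 0.0273
  yellow: (84 − 82.5)² / 82.5 = 0.0273
χ² = 0.0273 + 0.0273 = 0.0546 ≈ 0.055

0.055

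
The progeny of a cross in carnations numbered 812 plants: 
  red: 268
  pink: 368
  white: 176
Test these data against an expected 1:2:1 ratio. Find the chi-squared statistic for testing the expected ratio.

27.961

The 1:2:1 ratio has 4 parts, so with N = 812 the expected counts are:
  red: 812 × 1/4 = 203
  pink: 812 × 2/4 = 406
  white: 812 × 1/4 = 203
χ² = Σ (O − E)² / E
  red: (268 − 203)² / 203 = 20.8128
  pink: (368 − 406)² / 406 = 3.5567
  white: (176 − 203)² / 203 = 3.5911
χ² = 20.8128 + 3.5567 + 3.5911 = 27.9606 ≈ 27.961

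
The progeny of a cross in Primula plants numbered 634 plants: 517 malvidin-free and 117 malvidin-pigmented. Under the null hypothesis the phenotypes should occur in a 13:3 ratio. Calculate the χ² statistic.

0.036

Total ratio parts = 16. Expected numbers out of 634:
  malvidin-free: 634 × 13/16 = 515.125
  malvidin-pigmented: 634 × 3/16 = 118.875
χ² = Σ (O − E)² / E
  malvidin-free: (517 − 515.125)² / 515.125 = 0.0068
  malvidin-pigmented: (117 − 118.875)² / 118.875 = 0.0296
χ² = 0.0068 + 0.0296 = 0.0364 ≈ 0.036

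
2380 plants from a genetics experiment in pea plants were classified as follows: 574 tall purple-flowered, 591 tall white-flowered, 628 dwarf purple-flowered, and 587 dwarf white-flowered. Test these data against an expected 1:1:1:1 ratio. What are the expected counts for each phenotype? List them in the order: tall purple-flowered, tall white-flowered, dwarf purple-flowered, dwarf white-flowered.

595, 595, 595, 595

The 1:1:1:1 ratio has 4 parts, so with N = 2380 the expected counts are:
  tall purple-flowered: 2380 × 1/4 = 595
  tall white-flowered: 2380 × 1/4 = 595
  dwarf purple-flowered: 2380 × 1/4 = 595
  dwarf white-flowered: 2380 × 1/4 = 595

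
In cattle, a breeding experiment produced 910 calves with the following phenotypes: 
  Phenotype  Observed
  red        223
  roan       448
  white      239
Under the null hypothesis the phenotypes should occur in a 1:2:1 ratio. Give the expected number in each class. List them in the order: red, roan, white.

Under the 1:2:1 hypothesis (Σ ratio = 4, N = 910):
  red: 910 × 1/4 = 227.5
  roan: 910 × 2/4 = 455
  white: 910 × 1/4 = 227.5

227.5, 455, 227.5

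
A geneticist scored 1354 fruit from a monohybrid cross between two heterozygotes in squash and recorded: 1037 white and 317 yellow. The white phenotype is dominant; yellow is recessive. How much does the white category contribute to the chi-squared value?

For a monohybrid cross between heterozygotes with complete dominance, the expected phenotypic ratio is 3:1.
The 3:1 ratio has 4 parts, so with N = 1354 the expected counts are:
  white: 1354 × 3/4 = 1015.5
  yellow: 1354 × 1/4 = 338.5
Contribution of white: (1037 − 1015.5)² / 1015.5 = 0.4552

0.455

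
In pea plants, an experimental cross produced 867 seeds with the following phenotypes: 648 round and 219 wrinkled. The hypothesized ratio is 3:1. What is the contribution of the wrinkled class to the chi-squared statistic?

Under the 3:1 hypothesis (Σ ratio = 4, N = 867):
  round: 867 × 3/4 = 650.25
  wrinkled: 867 × 1/4 = 216.75
Contribution of wrinkled: (219 − 216.75)² / 216.75 = 0.0234

0.023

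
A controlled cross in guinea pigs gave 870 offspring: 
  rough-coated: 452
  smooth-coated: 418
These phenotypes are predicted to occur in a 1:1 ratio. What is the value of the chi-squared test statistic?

1.329

Under the 1:1 hypothesis (Σ ratio = 2, N = 870):
  rough-coated: 870 × 1/2 = 435
  smooth-coated: 870 × 1/2 = 435
χ² = Σ (O − E)² / E
  rough-coated: (452 − 435)² / 435 = 0.6644
  smooth-coated: (418 − 435)² / 435 = 0.6644
χ² = 0.6644 + 0.6644 = 1.3288 ≈ 1.329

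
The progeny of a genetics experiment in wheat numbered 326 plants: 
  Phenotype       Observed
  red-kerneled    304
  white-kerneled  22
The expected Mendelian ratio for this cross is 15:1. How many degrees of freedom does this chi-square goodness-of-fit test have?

1

A goodness-of-fit test with 2 phenotype classes has df = 2 − 1 = 1.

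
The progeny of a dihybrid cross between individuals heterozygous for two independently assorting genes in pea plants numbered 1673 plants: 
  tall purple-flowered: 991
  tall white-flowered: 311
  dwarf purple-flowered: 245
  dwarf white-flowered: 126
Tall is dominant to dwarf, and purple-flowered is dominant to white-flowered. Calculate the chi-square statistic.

22.108

A dihybrid F₂ with independent assortment and complete dominance at both loci gives a 9:3:3:1 phenotypic ratio.
Under the 9:3:3:1 hypothesis (Σ ratio = 16, N = 1673):
  tall purple-flowered: 1673 × 9/16 = 941.0625
  tall white-flowered: 1673 × 3/16 = 313.6875
  dwarf purple-flowered: 1673 × 3/16 = 313.6875
  dwarf white-flowered: 1673 × 1/16 = 104.5625
χ² = Σ (O − E)² / E
  tall purple-flowered: (991 − 941.0625)² / 941.0625 = 2.6499
  tall white-flowered: (311 − 313.6875)² / 313.6875 = 0.0230
  dwarf purple-flowered: (245 − 313.6875)² / 313.6875 = 15.0404
  dwarf white-flowered: (126 − 104.5625)² / 104.5625 = 4.3951
χ² = 2.6499 + 0.0230 + 15.0404 + 4.3951 = 22.1084 ≈ 22.108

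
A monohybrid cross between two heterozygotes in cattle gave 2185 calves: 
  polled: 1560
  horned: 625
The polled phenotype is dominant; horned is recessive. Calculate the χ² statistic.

15.137

For a monohybrid cross between heterozygotes with complete dominance, the expected phenotypic ratio is 3:1.
Total ratio parts = 4. Expected numbers out of 2185:
  polled: 2185 × 3/4 = 1638.75
  horned: 2185 × 1/4 = 546.25
χ² = Σ (O − E)² / E
  polled: (1560 − 1638.75)² / 1638.75 = 3.7843
  horned: (625 − 546.25)² / 546.25 = 11.3530
χ² = 3.7843 + 11.3530 = 15.1373 ≈ 15.137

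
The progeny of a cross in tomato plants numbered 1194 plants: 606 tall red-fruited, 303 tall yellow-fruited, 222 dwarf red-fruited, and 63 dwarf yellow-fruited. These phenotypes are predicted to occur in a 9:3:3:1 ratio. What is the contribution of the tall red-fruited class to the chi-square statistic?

6.412

Expected counts for N = 1194 under a 9:3:3:1 ratio (total parts = 16):
  tall red-fruited: 1194 × 9/16 = 671.625
  tall yellow-fruited: 1194 × 3/16 = 223.875
  dwarf red-fruited: 1194 × 3/16 = 223.875
  dwarf yellow-fruited: 1194 × 1/16 = 74.625
Contribution of tall red-fruited: (606 − 671.625)² / 671.625 = 6.4123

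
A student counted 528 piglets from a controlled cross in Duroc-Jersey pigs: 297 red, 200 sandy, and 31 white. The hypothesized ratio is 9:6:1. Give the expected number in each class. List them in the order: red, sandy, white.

297, 198, 33

Under the 9:6:1 hypothesis (Σ ratio = 16, N = 528):
  red: 528 × 9/16 = 297
  sandy: 528 × 6/16 = 198
  white: 528 × 1/16 = 33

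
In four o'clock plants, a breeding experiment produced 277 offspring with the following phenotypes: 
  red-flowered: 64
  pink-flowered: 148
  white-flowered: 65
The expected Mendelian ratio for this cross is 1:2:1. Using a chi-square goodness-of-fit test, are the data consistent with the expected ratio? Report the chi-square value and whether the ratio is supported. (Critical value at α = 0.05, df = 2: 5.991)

The 1:2:1 ratio has 4 parts, so with N = 277 the expected counts are:
  red-flowered: 277 × 1/4 = 69.25
  pink-flowered: 277 × 2/4 = 138.5
  white-flowered: 277 × 1/4 = 69.25
χ² = Σ (O − E)² / E
  red-flowered: (64 − 69.25)² / 69.25 = 0.3980
  pink-flowered: (148 − 138.5)² / 138.5 = 0.6516
  white-flowered: (65 − 69.25)² / 69.25 = 0.2608
χ² = 0.3980 + 0.6516 + 0.2608 = 1.3104 ≈ 1.310
Degrees of freedom = 3 − 1 = 2; critical value at α = 0.05 is 5.991.
Since 1.310 < 5.991, we fail to reject the null hypothesis — the data are consistent with the 1:2:1 ratio.

1.310; consistent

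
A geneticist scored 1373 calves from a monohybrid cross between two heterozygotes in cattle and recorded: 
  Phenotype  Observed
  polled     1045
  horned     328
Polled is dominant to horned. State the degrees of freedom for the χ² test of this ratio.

For a monohybrid cross between heterozygotes with complete dominance, the expected phenotypic ratio is 3:1.
A goodness-of-fit test with 2 phenotype classes has df = 2 − 1 = 1.

1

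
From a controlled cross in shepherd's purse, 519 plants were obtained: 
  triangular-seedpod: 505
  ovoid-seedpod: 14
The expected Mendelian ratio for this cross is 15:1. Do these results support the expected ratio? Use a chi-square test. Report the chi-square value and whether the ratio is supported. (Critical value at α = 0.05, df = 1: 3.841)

Expected counts for N = 519 under a 15:1 ratio (total parts = 16):
  triangular-seedpod: 519 × 15/16 = 486.5625
  ovoid-seedpod: 519 × 1/16 = 32.4375
χ² = Σ (O − E)² / E
  triangular-seedpod: (505 − 486.5625)² / 486.5625 = 0.6987
  ovoid-seedpod: (14 − 32.4375)² / 32.4375 = 10.4799
χ² = 0.6987 + 10.4799 = 11.1786 ≈ 11.179
Degrees of freedom = 2 − 1 = 1; critical value at α = 0.05 is 3.841.
Since 11.179 > 3.841, we reject the null hypothesis — the data do not fit the 15:1 ratio.

11.179; not consistent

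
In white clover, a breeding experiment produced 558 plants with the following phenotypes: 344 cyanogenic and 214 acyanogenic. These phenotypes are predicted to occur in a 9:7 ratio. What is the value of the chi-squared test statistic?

6.609

Expected counts for N = 558 under a 9:7 ratio (total parts = 16):
  cyanogenic: 558 × 9/16 = 313.875
  acyanogenic: 558 × 7/16 = 244.125
χ² = Σ (O − E)² / E
  cyanogenic: (344 − 313.875)² / 313.875 = 2.8913
  acyanogenic: (214 − 244.125)² / 244.125 = 3.7174
χ² = 2.8913 + 3.7174 = 6.6087 ≈ 6.609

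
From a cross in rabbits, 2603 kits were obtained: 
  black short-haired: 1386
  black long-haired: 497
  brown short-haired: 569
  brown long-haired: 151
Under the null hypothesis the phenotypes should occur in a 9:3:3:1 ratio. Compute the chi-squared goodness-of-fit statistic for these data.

18.601

Under the 9:3:3:1 hypothesis (Σ ratio = 16, N = 2603):
  black short-haired: 2603 × 9/16 = 1464.1875
  black long-haired: 2603 × 3/16 = 488.0625
  brown short-haired: 2603 × 3/16 = 488.0625
  brown long-haired: 2603 × 1/16 = 162.6875
χ² = Σ (O − E)² / E
  black short-haired: (1386 − 1464.1875)² / 1464.1875 = 4.1752
  black long-haired: (497 − 488.0625)² / 488.0625 = 0.1637
  brown short-haired: (569 − 488.0625)² / 488.0625 = 13.4222
  brown long-haired: (151 − 162.6875)² / 162.6875 = 0.8396
χ² = 4.1752 + 0.1637 + 13.4222 + 0.8396 = 18.6007 ≈ 18.601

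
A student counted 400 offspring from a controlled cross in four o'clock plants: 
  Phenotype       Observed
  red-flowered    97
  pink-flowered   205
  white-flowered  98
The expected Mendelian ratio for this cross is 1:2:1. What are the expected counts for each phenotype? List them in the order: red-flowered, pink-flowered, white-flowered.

The 1:2:1 ratio has 4 parts, so with N = 400 the expected counts are:
  red-flowered: 400 × 1/4 = 100
  pink-flowered: 400 × 2/4 = 200
  white-flowered: 400 × 1/4 = 100

100, 200, 100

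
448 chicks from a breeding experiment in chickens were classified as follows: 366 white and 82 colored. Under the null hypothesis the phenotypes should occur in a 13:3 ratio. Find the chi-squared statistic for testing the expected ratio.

0.059

The 13:3 ratio has 16 parts, so with N = 448 the expected counts are:
  white: 448 × 13/16 = 364
  colored: 448 × 3/16 = 84
χ² = Σ (O − E)² / E
  white: (366 − 364)² / 364 = 0.0110
  colored: (82 − 84)² / 84 = 0.0476
χ² = 0.0110 + 0.0476 = 0.0586 ≈ 0.059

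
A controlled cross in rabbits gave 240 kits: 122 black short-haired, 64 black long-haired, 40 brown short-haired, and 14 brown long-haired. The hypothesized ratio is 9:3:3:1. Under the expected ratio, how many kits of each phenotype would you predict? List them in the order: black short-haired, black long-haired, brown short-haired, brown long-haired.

135, 45, 45, 15

The 9:3:3:1 ratio has 16 parts, so with N = 240 the expected counts are:
  black short-haired: 240 × 9/16 = 135
  black long-haired: 240 × 3/16 = 45
  brown short-haired: 240 × 3/16 = 45
  brown long-haired: 240 × 1/16 = 15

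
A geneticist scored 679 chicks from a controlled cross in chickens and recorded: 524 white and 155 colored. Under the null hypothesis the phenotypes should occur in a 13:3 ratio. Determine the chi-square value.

Total ratio parts = 16. Expected numbers out of 679:
  white: 679 × 13/16 = 551.6875
  colored: 679 × 3/16 = 127.3125
χ² = Σ (O − E)² / E
  white: (524 − 551.6875)² / 551.6875 = 1.3896
  colored: (155 − 127.3125)² / 127.3125 = 6.0214
χ² = 1.3896 + 6.0214 = 7.411

7.411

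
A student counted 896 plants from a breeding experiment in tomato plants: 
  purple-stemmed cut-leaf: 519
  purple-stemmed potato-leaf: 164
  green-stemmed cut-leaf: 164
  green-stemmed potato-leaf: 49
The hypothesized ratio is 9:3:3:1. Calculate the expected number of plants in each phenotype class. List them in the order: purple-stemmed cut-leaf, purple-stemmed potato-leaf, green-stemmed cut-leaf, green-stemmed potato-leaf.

504, 168, 168, 56

The 9:3:3:1 ratio has 16 parts, so with N = 896 the expected counts are:
  purple-stemmed cut-leaf: 896 × 9/16 = 504
  purple-stemmed potato-leaf: 896 × 3/16 = 168
  green-stemmed cut-leaf: 896 × 3/16 = 168
  green-stemmed potato-leaf: 896 × 1/16 = 56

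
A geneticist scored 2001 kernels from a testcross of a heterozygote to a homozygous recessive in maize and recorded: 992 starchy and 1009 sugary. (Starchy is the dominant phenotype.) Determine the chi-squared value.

0.144

A testcross of a heterozygote (Aa × aa) gives a 1:1 phenotypic ratio.
The 1:1 ratio has 2 parts, so with N = 2001 the expected counts are:
  starchy: 2001 × 1/2 = 1000.5
  sugary: 2001 × 1/2 = 1000.5
χ² = Σ (O − E)² / E
  starchy: (992 − 1000.5)² / 1000.5 = 0.0722
  sugary: (1009 − 1000.5)² / 1000.5 = 0.0722
χ² = 0.0722 + 0.0722 = 0.1444 ≈ 0.144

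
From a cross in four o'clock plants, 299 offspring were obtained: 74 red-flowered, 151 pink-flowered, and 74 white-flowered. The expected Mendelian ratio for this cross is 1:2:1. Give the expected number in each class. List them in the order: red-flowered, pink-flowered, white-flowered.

74.75, 149.5, 74.75

Under the 1:2:1 hypothesis (Σ ratio = 4, N = 299):
  red-flowered: 299 × 1/4 = 74.75
  pink-flowered: 299 × 2/4 = 149.5
  white-flowered: 299 × 1/4 = 74.75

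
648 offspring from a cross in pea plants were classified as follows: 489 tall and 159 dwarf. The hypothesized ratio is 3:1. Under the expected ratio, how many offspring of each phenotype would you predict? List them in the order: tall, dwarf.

Expected counts for N = 648 under a 3:1 ratio (total parts = 4):
  tall: 648 × 3/4 = 486
  dwarf: 648 × 1/4 = 162

486, 162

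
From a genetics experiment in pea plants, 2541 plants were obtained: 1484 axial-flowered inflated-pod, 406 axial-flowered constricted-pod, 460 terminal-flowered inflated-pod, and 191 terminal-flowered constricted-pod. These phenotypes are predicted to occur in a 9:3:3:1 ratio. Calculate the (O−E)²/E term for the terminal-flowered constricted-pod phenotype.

Total ratio parts = 16. Expected numbers out of 2541:
  axial-flowered inflated-pod: 2541 × 9/16 = 1429.3125
  axial-flowered constricted-pod: 2541 × 3/16 = 476.4375
  terminal-flowered inflated-pod: 2541 × 3/16 = 476.4375
  terminal-flowered constricted-pod: 2541 × 1/16 = 158.8125
Contribution of terminal-flowered constricted-pod: (191 − 158.8125)² / 158.8125 = 6.5236

6.524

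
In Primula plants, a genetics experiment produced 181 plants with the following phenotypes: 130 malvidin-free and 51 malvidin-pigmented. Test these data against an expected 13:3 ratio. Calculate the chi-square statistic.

10.558

Under the 13:3 hypothesis (Σ ratio = 16, N = 181):
  malvidin-free: 181 × 13/16 = 147.0625
  malvidin-pigmented: 181 × 3/16 = 33.9375
χ² = Σ (O − E)² / E
  malvidin-free: (130 − 147.0625)² / 147.0625 = 1.9796
  malvidin-pigmented: (51 − 33.9375)² / 33.9375 = 8.5784
χ² = 1.9796 + 8.5784 = 10.558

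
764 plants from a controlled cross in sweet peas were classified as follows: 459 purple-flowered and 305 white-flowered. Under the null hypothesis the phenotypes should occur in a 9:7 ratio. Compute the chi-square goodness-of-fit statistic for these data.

4.550

The 9:7 ratio has 16 parts, so with N = 764 the expected counts are:
  purple-flowered: 764 × 9/16 = 429.75
  white-flowered: 764 × 7/16 = 334.25
χ² = Σ (O − E)² / E
  purple-flowered: (459 − 429.75)² / 429.75 = 1.9908
  white-flowered: (305 − 334.25)² / 334.25 = 2.5596
χ² = 1.9908 + 2.5596 = 4.5504 ≈ 4.550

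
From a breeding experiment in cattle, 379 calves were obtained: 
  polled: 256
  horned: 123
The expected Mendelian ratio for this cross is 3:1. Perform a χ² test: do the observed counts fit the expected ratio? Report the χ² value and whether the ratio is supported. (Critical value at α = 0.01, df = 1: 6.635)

11.230; not consistent

Total ratio parts = 4. Expected numbers out of 379:
  polled: 379 × 3/4 = 284.25
  horned: 379 × 1/4 = 94.75
χ² = Σ (O − E)² / E
  polled: (256 − 284.25)² / 284.25 = 2.8076
  horned: (123 − 94.75)² / 94.75 = 8.4228
χ² = 2.8076 + 8.4228 = 11.2304 ≈ 11.230
Degrees of freedom = 2 − 1 = 1; critical value at α = 0.01 is 6.635.
Since 11.230 > 6.635, we reject the null hypothesis — the data do not fit the 3:1 ratio.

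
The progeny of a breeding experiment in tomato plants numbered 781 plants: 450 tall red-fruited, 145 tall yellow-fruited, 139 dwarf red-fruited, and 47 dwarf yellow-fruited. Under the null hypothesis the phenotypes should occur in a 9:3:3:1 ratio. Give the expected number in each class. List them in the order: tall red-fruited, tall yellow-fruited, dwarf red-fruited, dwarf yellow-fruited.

Total ratio parts = 16. Expected numbers out of 781:
  tall red-fruited: 781 × 9/16 = 439.3125
  tall yellow-fruited: 781 × 3/16 = 146.4375
  dwarf red-fruited: 781 × 3/16 = 146.4375
  dwarf yellow-fruited: 781 × 1/16 = 48.8125

439.3125, 146.4375, 146.4375, 48.8125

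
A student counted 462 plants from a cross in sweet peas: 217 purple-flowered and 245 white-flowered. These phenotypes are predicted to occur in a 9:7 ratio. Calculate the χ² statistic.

Under the 9:7 hypothesis (Σ ratio = 16, N = 462):
  purple-flowered: 462 × 9/16 = 259.875
  white-flowered: 462 × 7/16 = 202.125
χ² = Σ (O − E)² / E
  purple-flowered: (217 − 259.875)² / 259.875 = 7.0737
  white-flowered: (245 − 202.125)² / 202.125 = 9.0947
χ² = 7.0737 + 9.0947 = 16.1684 ≈ 16.168

16.168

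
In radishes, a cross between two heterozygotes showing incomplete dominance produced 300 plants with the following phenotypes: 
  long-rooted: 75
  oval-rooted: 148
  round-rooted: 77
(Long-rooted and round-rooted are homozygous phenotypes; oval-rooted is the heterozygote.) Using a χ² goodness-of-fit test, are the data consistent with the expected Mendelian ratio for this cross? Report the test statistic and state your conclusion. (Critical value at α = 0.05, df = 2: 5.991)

With incomplete dominance, a heterozygote × heterozygote cross gives a 1:2:1 phenotypic ratio.
The 1:2:1 ratio has 4 parts, so with N = 300 the expected counts are:
  long-rooted: 300 × 1/4 = 75
  oval-rooted: 300 × 2/4 = 150
  round-rooted: 300 × 1/4 = 75
χ² = Σ (O − E)² / E
  long-rooted: (75 − 75)² / 75 = 0.0000
  oval-rooted: (148 − 150)² / 150 = 0.0267
  round-rooted: (77 − 75)² / 75 = 0.0533
χ² = 0.0000 + 0.0267 + 0.0533 = 0.080
Degrees of freedom = 3 − 1 = 2; critical value at α = 0.05 is 5.991.
Since 0.080 < 5.991, we fail to reject the null hypothesis — the data are consistent with the 1:2:1 ratio.

0.080; consistent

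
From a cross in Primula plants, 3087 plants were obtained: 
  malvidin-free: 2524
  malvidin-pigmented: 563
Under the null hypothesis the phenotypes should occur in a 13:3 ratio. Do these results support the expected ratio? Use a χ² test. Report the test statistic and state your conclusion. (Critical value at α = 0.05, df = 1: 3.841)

Total ratio parts = 16. Expected numbers out of 3087:
  malvidin-free: 3087 × 13/16 = 2508.1875
  malvidin-pigmented: 3087 × 3/16 = 578.8125
χ² = Σ (O − E)² / E
  malvidin-free: (2524 − 2508.1875)² / 2508.1875 = 0.0997
  malvidin-pigmented: (563 − 578.8125)² / 578.8125 = 0.4320
χ² = 0.0997 + 0.4320 = 0.5317 ≈ 0.532
Degrees of freedom = 2 − 1 = 1; critical value at α = 0.05 is 3.841.
Since 0.532 < 3.841, we fail to reject the null hypothesis — the data are consistent with the 13:3 ratio.

0.532; consistent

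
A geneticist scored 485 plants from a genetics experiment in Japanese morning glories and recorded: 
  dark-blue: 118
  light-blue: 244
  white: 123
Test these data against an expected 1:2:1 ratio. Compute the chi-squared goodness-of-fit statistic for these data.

0.122

Total ratio parts = 4. Expected numbers out of 485:
  dark-blue: 485 × 1/4 = 121.25
  light-blue: 485 × 2/4 = 242.5
  white: 485 × 1/4 = 121.25
χ² = Σ (O − E)² / E
  dark-blue: (118 − 121.25)² / 121.25 = 0.0871
  light-blue: (244 − 242.5)² / 242.5 = 0.0093
  white: (123 − 121.25)² / 121.25 = 0.0253
χ² = 0.0871 + 0.0093 + 0.0253 = 0.1217 ≈ 0.122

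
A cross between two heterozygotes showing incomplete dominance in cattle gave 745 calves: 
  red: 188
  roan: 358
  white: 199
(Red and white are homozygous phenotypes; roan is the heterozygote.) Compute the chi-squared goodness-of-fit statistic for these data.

With incomplete dominance, a heterozygote × heterozygote cross gives a 1:2:1 phenotypic ratio.
Under the 1:2:1 hypothesis (Σ ratio = 4, N = 745):
  red: 745 × 1/4 = 186.25
  roan: 745 × 2/4 = 372.5
  white: 745 × 1/4 = 186.25
χ² = Σ (O − E)² / E
  red: (188 − 186.25)² / 186.25 = 0.0164
  roan: (358 − 372.5)² / 372.5 = 0.5644
  white: (199 − 186.25)² / 186.25 = 0.8728
χ² = 0.0164 + 0.5644 + 0.8728 = 1.4536 ≈ 1.454

1.454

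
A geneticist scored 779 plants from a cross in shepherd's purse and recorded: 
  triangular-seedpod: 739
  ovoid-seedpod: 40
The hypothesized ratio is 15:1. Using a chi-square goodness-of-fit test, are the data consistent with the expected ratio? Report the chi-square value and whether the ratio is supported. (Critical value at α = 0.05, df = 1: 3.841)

1.653; consistent

Under the 15:1 hypothesis (Σ ratio = 16, N = 779):
  triangular-seedpod: 779 × 15/16 = 730.3125
  ovoid-seedpod: 779 × 1/16 = 48.6875
χ² = Σ (O − E)² / E
  triangular-seedpod: (739 − 730.3125)² / 730.3125 = 0.1033
  ovoid-seedpod: (40 − 48.6875)² / 48.6875 = 1.5501
χ² = 0.1033 + 1.5501 = 1.6534 ≈ 1.653
Degrees of freedom = 2 − 1 = 1; critical value at α = 0.05 is 3.841.
Since 1.653 < 3.841, we fail to reject the null hypothesis — the data are consistent with the 15:1 ratio.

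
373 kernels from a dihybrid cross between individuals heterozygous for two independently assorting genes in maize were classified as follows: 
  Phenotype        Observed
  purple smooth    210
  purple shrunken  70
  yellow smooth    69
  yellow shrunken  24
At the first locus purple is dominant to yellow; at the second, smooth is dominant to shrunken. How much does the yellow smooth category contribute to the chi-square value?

0.013

A dihybrid F₂ with independent assortment and complete dominance at both loci gives a 9:3:3:1 phenotypic ratio.
The 9:3:3:1 ratio has 16 parts, so with N = 373 the expected counts are:
  purple smooth: 373 × 9/16 = 209.8125
  purple shrunken: 373 × 3/16 = 69.9375
  yellow smooth: 373 × 3/16 = 69.9375
  yellow shrunken: 373 × 1/16 = 23.3125
Contribution of yellow smooth: (69 − 69.9375)² / 69.9375 = 0.0126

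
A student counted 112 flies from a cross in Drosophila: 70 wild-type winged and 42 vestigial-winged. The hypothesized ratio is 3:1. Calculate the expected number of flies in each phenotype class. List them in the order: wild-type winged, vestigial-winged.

The 3:1 ratio has 4 parts, so with N = 112 the expected counts are:
  wild-type winged: 112 × 3/4 = 84
  vestigial-winged: 112 × 1/4 = 28

84, 28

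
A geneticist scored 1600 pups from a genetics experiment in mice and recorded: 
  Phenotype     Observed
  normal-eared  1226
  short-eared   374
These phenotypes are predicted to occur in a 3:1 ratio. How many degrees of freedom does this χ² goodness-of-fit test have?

A goodness-of-fit test with 2 phenotype classes has df = 2 − 1 = 1.

1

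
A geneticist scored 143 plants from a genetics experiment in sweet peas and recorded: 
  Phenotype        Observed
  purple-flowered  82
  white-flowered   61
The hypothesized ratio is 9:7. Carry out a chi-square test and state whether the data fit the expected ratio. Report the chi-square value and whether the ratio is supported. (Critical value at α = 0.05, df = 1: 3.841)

0.069; consistent

Under the 9:7 hypothesis (Σ ratio = 16, N = 143):
  purple-flowered: 143 × 9/16 = 80.4375
  white-flowered: 143 × 7/16 = 62.5625
χ² = Σ (O − E)² / E
  purple-flowered: (82 − 80.4375)² / 80.4375 = 0.0304
  white-flowered: (61 − 62.5625)² / 62.5625 = 0.0390
χ² = 0.0304 + 0.0390 = 0.0694 ≈ 0.069
Degrees of freedom = 2 − 1 = 1; critical value at α = 0.05 is 3.841.
Since 0.069 < 3.841, we fail to reject the null hypothesis — the data are consistent with the 9:7 ratio.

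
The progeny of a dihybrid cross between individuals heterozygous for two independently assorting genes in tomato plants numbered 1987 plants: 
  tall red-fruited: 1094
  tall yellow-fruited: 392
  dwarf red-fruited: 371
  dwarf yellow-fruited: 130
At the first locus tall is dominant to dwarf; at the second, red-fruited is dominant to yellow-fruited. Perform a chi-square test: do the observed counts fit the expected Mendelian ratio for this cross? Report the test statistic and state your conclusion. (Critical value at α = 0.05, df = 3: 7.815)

1.795; consistent

A dihybrid F₂ with independent assortment and complete dominance at both loci gives a 9:3:3:1 phenotypic ratio.
Expected counts for N = 1987 under a 9:3:3:1 ratio (total parts = 16):
  tall red-fruited: 1987 × 9/16 = 1117.6875
  tall yellow-fruited: 1987 × 3/16 = 372.5625
  dwarf red-fruited: 1987 × 3/16 = 372.5625
  dwarf yellow-fruited: 1987 × 1/16 = 124.1875
χ² = Σ (O − E)² / E
  tall red-fruited: (1094 − 1117.6875)² / 1117.6875 = 0.5020
  tall yellow-fruited: (392 − 372.5625)² / 372.5625 = 1.0141
  dwarf red-fruited: (371 − 372.5625)² / 372.5625 = 0.0066
  dwarf yellow-fruited: (130 − 124.1875)² / 124.1875 = 0.2720
χ² = 0.5020 + 1.0141 + 0.0066 + 0.2720 = 1.7947 ≈ 1.795
Degrees of freedom = 4 − 1 = 3; critical value at α = 0.05 is 7.815.
Since 1.795 < 7.815, we fail to reject the null hypothesis — the data are consistent with the 9:3:3:1 ratio.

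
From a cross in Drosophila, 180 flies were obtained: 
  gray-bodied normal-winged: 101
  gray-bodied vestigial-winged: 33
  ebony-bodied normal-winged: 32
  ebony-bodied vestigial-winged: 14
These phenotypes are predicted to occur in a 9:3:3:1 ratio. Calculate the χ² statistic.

0.780

Total ratio parts = 16. Expected numbers out of 180:
  gray-bodied normal-winged: 180 × 9/16 = 101.25
  gray-bodied vestigial-winged: 180 × 3/16 = 33.75
  ebony-bodied normal-winged: 180 × 3/16 = 33.75
  ebony-bodied vestigial-winged: 180 × 1/16 = 11.25
χ² = Σ (O − E)² / E
  gray-bodied normal-winged: (101 − 101.25)² / 101.25 = 0.0006
  gray-bodied vestigial-winged: (33 − 33.75)² / 33.75 = 0.0167
  ebony-bodied normal-winged: (32 − 33.75)² / 33.75 = 0.0907
  ebony-bodied vestigial-winged: (14 − 11.25)² / 11.25 = 0.6722
χ² = 0.0006 + 0.0167 + 0.0907 + 0.6722 = 0.7802 ≈ 0.780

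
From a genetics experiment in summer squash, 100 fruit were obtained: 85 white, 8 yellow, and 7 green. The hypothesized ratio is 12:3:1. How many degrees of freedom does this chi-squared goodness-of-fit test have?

2

A goodness-of-fit test with 3 phenotype classes has df = 3 − 1 = 2.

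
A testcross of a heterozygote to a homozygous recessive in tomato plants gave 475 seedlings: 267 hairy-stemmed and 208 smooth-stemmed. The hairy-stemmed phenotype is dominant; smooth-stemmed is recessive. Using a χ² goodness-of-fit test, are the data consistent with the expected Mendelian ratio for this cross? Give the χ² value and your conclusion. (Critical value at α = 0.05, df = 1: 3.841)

A testcross of a heterozygote (Aa × aa) gives a 1:1 phenotypic ratio.
Total ratio parts = 2. Expected numbers out of 475:
  hairy-stemmed: 475 × 1/2 = 237.5
  smooth-stemmed: 475 × 1/2 = 237.5
χ² = Σ (O − E)² / E
  hairy-stemmed: (267 − 237.5)² / 237.5 = 3.6642
  smooth-stemmed: (208 − 237.5)² / 237.5 = 3.6642
χ² = 3.6642 + 3.6642 = 7.3284 ≈ 7.328
Degrees of freedom = 2 − 1 = 1; critical value at α = 0.05 is 3.841.
Since 7.328 > 3.841, we reject the null hypothesis — the data do not fit the 1:1 ratio.

7.328; not consistent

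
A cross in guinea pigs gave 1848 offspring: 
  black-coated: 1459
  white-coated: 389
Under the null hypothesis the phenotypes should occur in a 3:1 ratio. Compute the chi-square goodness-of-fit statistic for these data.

The 3:1 ratio has 4 parts, so with N = 1848 the expected counts are:
  black-coated: 1848 × 3/4 = 1386
  white-coated: 1848 × 1/4 = 462
χ² = Σ (O − E)² / E
  black-coated: (1459 − 1386)² / 1386 = 3.8449
  white-coated: (389 − 462)² / 462 = 11.5346
χ² = 3.8449 + 11.5346 = 15.3795 ≈ 15.380

15.380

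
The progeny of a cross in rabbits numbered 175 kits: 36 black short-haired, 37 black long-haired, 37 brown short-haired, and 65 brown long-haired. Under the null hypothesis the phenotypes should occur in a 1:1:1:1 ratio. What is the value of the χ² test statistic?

13.777

Expected counts for N = 175 under a 1:1:1:1 ratio (total parts = 4):
  black short-haired: 175 × 1/4 = 43.75
  black long-haired: 175 × 1/4 = 43.75
  brown short-haired: 175 × 1/4 = 43.75
  brown long-haired: 175 × 1/4 = 43.75
χ² = Σ (O − E)² / E
  black short-haired: (36 − 43.75)² / 43.75 = 1.3729
  black long-haired: (37 − 43.75)² / 43.75 = 1.0414
  brown short-haired: (37 − 43.75)² / 43.75 = 1.0414
  brown long-haired: (65 − 43.75)² / 43.75 = 10.3214
χ² = 1.3729 + 1.0414 + 1.0414 + 10.3214 = 13.7771 ≈ 13.777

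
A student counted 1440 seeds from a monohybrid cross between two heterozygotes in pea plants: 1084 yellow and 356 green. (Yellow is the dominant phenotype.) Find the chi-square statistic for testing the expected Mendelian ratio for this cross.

0.059

For a monohybrid cross between heterozygotes with complete dominance, the expected phenotypic ratio is 3:1.
Expected counts for N = 1440 under a 3:1 ratio (total parts = 4):
  yellow: 1440 × 3/4 = 1080
  green: 1440 × 1/4 = 360
χ² = Σ (O − E)² / E
  yellow: (1084 − 1080)² / 1080 = 0.0148
  green: (356 − 360)² / 360 = 0.0444
χ² = 0.0148 + 0.0444 = 0.0592 ≈ 0.059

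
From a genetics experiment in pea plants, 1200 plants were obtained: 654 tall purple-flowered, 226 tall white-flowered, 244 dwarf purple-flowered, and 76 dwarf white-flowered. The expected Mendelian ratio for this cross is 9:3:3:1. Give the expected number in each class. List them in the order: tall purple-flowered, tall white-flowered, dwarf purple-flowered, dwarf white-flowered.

675, 225, 225, 75

The 9:3:3:1 ratio has 16 parts, so with N = 1200 the expected counts are:
  tall purple-flowered: 1200 × 9/16 = 675
  tall white-flowered: 1200 × 3/16 = 225
  dwarf purple-flowered: 1200 × 3/16 = 225
  dwarf white-flowered: 1200 × 1/16 = 75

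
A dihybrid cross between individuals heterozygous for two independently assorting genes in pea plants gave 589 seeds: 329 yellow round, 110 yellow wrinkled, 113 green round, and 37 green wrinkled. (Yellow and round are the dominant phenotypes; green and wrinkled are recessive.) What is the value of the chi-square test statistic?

A dihybrid F₂ with independent assortment and complete dominance at both loci gives a 9:3:3:1 phenotypic ratio.
Under the 9:3:3:1 hypothesis (Σ ratio = 16, N = 589):
  yellow round: 589 × 9/16 = 331.3125
  yellow wrinkled: 589 × 3/16 = 110.4375
  green round: 589 × 3/16 = 110.4375
  green wrinkled: 589 × 1/16 = 36.8125
χ² = Σ (O − E)² / E
  yellow round: (329 − 331.3125)² / 331.3125 = 0.0161
  yellow wrinkled: (110 − 110.4375)² / 110.4375 = 0.0017
  green round: (113 − 110.4375)² / 110.4375 = 0.0595
  green wrinkled: (37 − 36.8125)² / 36.8125 = 0.0010
χ² = 0.0161 + 0.0017 + 0.0595 + 0.0010 = 0.0783 ≈ 0.078

0.078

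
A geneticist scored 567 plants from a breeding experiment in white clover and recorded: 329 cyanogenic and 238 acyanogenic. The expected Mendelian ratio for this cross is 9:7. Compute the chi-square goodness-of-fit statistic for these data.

0.726

Expected counts for N = 567 under a 9:7 ratio (total parts = 16):
  cyanogenic: 567 × 9/16 = 318.9375
  acyanogenic: 567 × 7/16 = 248.0625
χ² = Σ (O − E)² / E
  cyanogenic: (329 − 318.9375)² / 318.9375 = 0.3175
  acyanogenic: (238 − 248.0625)² / 248.0625 = 0.4082
χ² = 0.3175 + 0.4082 = 0.7257 ≈ 0.726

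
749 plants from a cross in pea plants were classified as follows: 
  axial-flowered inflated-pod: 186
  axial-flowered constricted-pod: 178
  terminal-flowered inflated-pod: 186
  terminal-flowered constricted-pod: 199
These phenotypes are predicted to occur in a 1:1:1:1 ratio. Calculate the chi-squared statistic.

1.211

Expected counts for N = 749 under a 1:1:1:1 ratio (total parts = 4):
  axial-flowered inflated-pod: 749 × 1/4 = 187.25
  axial-flowered constricted-pod: 749 × 1/4 = 187.25
  terminal-flowered inflated-pod: 749 × 1/4 = 187.25
  terminal-flowered constricted-pod: 749 × 1/4 = 187.25
χ² = Σ (O − E)² / E
  axial-flowered inflated-pod: (186 − 187.25)² / 187.25 = 0.0083
  axial-flowered constricted-pod: (178 − 187.25)² / 187.25 = 0.4569
  terminal-flowered inflated-pod: (186 − 187.25)² / 187.25 = 0.0083
  terminal-flowered constricted-pod: (199 − 187.25)² / 187.25 = 0.7373
χ² = 0.0083 + 0.4569 + 0.0083 + 0.7373 = 1.2108 ≈ 1.211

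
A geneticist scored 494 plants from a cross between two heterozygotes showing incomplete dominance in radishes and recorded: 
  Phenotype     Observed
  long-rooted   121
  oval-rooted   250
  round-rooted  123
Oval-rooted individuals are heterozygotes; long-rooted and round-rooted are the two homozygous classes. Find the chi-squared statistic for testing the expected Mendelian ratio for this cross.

0.089

With incomplete dominance, a heterozygote × heterozygote cross gives a 1:2:1 phenotypic ratio.
The 1:2:1 ratio has 4 parts, so with N = 494 the expected counts are:
  long-rooted: 494 × 1/4 = 123.5
  oval-rooted: 494 × 2/4 = 247
  round-rooted: 494 × 1/4 = 123.5
χ² = Σ (O − E)² / E
  long-rooted: (121 − 123.5)² / 123.5 = 0.0506
  oval-rooted: (250 − 247)² / 247 = 0.0364
  round-rooted: (123 − 123.5)² / 123.5 = 0.0020
χ² = 0.0506 + 0.0364 + 0.0020 = 0.089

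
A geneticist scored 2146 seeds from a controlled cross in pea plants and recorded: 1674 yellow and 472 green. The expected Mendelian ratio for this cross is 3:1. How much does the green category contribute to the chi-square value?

The 3:1 ratio has 4 parts, so with N = 2146 the expected counts are:
  yellow: 2146 × 3/4 = 1609.5
  green: 2146 × 1/4 = 536.5
Contribution of green: (472 − 536.5)² / 536.5 = 7.7544

7.754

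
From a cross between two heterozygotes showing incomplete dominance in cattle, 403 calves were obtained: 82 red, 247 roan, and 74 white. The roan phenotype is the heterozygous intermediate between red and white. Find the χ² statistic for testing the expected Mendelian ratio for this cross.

20.866

With incomplete dominance, a heterozygote × heterozygote cross gives a 1:2:1 phenotypic ratio.
Total ratio parts = 4. Expected numbers out of 403:
  red: 403 × 1/4 = 100.75
  roan: 403 × 2/4 = 201.5
  white: 403 × 1/4 = 100.75
χ² = Σ (O − E)² / E
  red: (82 − 100.75)² / 100.75 = 3.4895
  roan: (247 − 201.5)² / 201.5 = 10.2742
  white: (74 − 100.75)² / 100.75 = 7.1024
χ² = 3.4895 + 10.2742 + 7.1024 = 20.8661 ≈ 20.866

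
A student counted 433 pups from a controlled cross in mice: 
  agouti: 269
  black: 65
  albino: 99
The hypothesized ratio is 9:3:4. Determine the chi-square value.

6.675

Total ratio parts = 16. Expected numbers out of 433:
  agouti: 433 × 9/16 = 243.5625
  black: 433 × 3/16 = 81.1875
  albino: 433 × 4/16 = 108.25
χ² = Σ (O − E)² / E
  agouti: (269 − 243.5625)² / 243.5625 = 2.6567
  black: (65 − 81.1875)² / 81.1875 = 3.2275
  albino: (99 − 108.25)² / 108.25 = 0.7904
χ² = 2.6567 + 3.2275 + 0.7904 = 6.6746 ≈ 6.675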